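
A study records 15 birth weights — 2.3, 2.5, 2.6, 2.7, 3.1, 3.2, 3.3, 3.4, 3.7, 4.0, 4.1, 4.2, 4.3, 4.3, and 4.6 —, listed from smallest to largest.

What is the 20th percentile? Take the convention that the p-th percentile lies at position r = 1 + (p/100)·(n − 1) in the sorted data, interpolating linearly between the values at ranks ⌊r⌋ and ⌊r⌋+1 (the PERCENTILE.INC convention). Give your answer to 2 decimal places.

2.68

n = 15.
r = 1 + (20/100)·(15 − 1) = 1 + 2.8 = 3.8.
Rank 3 is 2.6 and rank 4 is 2.7.
Interpolate: 2.6 + 0.8·(2.7 − 2.6) = 2.6 + 0.8·0.1 = 2.68.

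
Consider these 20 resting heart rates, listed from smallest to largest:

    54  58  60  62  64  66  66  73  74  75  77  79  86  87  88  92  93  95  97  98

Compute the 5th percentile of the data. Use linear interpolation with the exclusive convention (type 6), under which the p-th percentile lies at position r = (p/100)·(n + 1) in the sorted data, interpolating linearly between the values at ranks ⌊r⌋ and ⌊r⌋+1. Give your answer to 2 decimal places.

54.20

n = 20.
r = (5/100)·(20 + 1) = 1.05.
Rank 1 is 54 and rank 2 is 58.
Interpolate: 54 + 0.05·(58 − 54) = 54 + 0.05·4 = 54.2.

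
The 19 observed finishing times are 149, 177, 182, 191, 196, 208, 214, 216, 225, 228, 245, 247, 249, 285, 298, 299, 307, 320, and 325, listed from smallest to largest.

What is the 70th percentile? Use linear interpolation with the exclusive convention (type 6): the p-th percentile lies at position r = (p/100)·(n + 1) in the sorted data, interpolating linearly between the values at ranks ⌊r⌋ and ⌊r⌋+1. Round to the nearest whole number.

n = 19.
r = (70/100)·(19 + 1) = 14.
r is an integer, so P70 is the value at rank 14: 285.

285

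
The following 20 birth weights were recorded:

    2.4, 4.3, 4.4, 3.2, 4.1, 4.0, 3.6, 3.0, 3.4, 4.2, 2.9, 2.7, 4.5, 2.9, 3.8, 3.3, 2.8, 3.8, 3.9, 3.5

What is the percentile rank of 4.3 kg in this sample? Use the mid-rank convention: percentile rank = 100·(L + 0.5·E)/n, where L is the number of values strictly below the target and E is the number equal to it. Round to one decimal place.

Sorted: 2.4, 2.7, 2.8, 2.9, 2.9, 3.0, 3.2, 3.3, 3.4, 3.5, 3.6, 3.8, 3.8, 3.9, 4.0, 4.1, 4.2, 4.3, 4.4, 4.5.
Count below 4.3: L = 17; count equal: E = 1; n = 20.
Percentile rank = 100·(17 + 0.5·1)/20 = 100·17.5/20 = 87.5.

87.5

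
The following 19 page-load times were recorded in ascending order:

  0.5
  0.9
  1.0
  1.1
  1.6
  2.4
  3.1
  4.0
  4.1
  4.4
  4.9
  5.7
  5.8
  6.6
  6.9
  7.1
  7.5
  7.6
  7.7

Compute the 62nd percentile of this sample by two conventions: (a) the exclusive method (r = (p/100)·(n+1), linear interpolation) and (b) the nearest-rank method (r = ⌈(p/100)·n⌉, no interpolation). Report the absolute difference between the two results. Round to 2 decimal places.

n = 19.
(a) r = 12.4; between ranks 12 (5.7) and 13 (5.8): 5.74.
(b) the nearest-rank method: rank 12 → 5.7.
|5.74 − 5.7| = 0.04.

0.04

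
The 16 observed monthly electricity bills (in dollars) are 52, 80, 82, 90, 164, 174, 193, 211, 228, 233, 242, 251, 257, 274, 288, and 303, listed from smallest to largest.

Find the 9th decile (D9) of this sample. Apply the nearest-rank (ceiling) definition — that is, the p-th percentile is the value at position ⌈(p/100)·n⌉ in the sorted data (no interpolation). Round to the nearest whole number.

288

n = 16.
Position = ⌈90/100 · 16⌉ = ⌈14.4⌉ = 15.
The value at rank 15 is 288.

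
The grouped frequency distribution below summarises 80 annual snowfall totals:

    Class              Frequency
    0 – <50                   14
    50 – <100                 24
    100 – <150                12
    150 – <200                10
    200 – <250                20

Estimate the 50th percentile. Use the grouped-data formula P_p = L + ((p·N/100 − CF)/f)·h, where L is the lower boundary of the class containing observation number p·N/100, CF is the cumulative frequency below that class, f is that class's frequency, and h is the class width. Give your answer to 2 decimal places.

108.33

N = 80; target position k = 50/100 · 80 = 40.
Cumulative frequencies: 14, 38, 50, 60, 80.
Observation 40 falls in the class 100 – <150.
L = 100, CF = 38, f = 12, h = 50.
P50 = 100 + ((40 − 38)/12)·50 = 100 + 8.33333 = 108.333.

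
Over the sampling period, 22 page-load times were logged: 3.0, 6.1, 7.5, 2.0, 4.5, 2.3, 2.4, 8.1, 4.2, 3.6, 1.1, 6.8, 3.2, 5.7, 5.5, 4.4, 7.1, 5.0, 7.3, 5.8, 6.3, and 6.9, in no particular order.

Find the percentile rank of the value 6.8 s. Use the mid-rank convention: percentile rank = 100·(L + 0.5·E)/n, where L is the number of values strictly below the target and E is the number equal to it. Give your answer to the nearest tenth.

75.0

Sorted: 1.1, 2.0, 2.3, 2.4, 3.0, 3.2, 3.6, 4.2, 4.4, 4.5, 5.0, 5.5, 5.7, 5.8, 6.1, 6.3, 6.8, 6.9, 7.1, 7.3, 7.5, 8.1.
Count below 6.8: L = 16; count equal: E = 1; n = 22.
Percentile rank = 100·(16 + 0.5·1)/22 = 100·16.5/22 = 75.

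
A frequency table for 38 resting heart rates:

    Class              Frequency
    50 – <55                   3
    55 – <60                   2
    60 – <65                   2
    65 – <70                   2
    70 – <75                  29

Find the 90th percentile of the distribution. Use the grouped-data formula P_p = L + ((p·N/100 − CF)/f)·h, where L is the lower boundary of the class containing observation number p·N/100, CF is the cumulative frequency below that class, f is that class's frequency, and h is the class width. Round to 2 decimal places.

N = 38; target position k = 90/100 · 38 = 34.2.
Cumulative frequencies: 3, 5, 7, 9, 38.
Observation 34.2 falls in the class 70 – <75.
L = 70, CF = 9, f = 29, h = 5.
P90 = 70 + ((34.2 − 9)/29)·5 = 70 + 4.34483 = 74.3448.

74.34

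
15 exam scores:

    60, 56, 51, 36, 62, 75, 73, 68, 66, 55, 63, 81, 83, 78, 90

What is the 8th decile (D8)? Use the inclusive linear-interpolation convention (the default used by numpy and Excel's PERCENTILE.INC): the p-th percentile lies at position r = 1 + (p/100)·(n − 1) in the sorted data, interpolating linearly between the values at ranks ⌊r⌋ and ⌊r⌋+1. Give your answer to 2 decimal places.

Sorted: 36, 51, 55, 56, 60, 62, 63, 66, 68, 73, 75, 78, 81, 83, 90.
n = 15.
r = 1 + (80/100)·(15 − 1) = 1 + 11.2 = 12.2.
Rank 12 is 78 and rank 13 is 81.
Interpolate: 78 + 0.2·(81 − 78) = 78 + 0.2·3 = 78.6.

78.60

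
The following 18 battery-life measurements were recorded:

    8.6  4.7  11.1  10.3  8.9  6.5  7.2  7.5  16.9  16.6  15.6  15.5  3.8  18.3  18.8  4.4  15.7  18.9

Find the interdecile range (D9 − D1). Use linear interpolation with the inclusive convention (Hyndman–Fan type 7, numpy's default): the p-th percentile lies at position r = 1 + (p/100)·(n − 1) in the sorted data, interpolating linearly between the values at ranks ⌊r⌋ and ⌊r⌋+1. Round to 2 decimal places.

13.84

Sorted: 3.8, 4.4, 4.7, 6.5, 7.2, 7.5, 8.6, 8.9, 10.3, 11.1, 15.5, 15.6, 15.7, 16.6, 16.9, 18.3, 18.8, 18.9.
n = 18.
P10: r = 2.7; ranks 2–3 are 4.4, 4.7; interpolating gives 4.61.
P90: r = 16.3; ranks 16–17 are 18.3, 18.8; interpolating gives 18.45.
Difference: 18.45 − 4.61 = 13.84.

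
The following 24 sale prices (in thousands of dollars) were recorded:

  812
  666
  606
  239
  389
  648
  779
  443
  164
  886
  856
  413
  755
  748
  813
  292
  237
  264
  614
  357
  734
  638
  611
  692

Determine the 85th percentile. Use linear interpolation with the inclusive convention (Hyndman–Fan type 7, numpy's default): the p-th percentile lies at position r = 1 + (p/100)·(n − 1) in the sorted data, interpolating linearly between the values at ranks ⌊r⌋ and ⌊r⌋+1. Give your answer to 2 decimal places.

797.15

Sorted: 164, 237, 239, 264, 292, 357, 389, 413, 443, 606, 611, 614, 638, 648, 666, 692, 734, 748, 755, 779, 812, 813, 856, 886.
n = 24.
r = 1 + (85/100)·(24 − 1) = 1 + 19.55 = 20.55.
Rank 20 is 779 and rank 21 is 812.
Interpolate: 779 + 0.55·(812 − 779) = 779 + 0.55·33 = 797.15.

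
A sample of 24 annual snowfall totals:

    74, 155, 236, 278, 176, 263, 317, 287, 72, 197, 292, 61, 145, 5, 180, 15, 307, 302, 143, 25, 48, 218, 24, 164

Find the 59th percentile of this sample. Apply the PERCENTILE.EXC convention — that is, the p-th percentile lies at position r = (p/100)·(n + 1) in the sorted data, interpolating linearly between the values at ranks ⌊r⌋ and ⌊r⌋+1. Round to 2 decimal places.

Sorted: 5, 15, 24, 25, 48, 61, 72, 74, 143, 145, 155, 164, 176, 180, 197, 218, 236, 263, 278, 287, 292, 302, 307, 317.
n = 24.
r = (59/100)·(24 + 1) = 14.75.
Rank 14 is 180 and rank 15 is 197.
Interpolate: 180 + 0.75·(197 − 180) = 180 + 0.75·17 = 192.75.

192.75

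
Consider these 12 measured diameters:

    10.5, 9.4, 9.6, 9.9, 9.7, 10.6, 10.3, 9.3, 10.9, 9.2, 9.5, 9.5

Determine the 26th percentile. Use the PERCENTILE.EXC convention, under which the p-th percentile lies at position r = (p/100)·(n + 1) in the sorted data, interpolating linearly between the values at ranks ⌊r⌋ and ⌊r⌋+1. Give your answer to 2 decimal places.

9.44

Sorted: 9.2, 9.3, 9.4, 9.5, 9.5, 9.6, 9.7, 9.9, 10.3, 10.5, 10.6, 10.9.
n = 12.
r = (26/100)·(12 + 1) = 3.38.
Rank 3 is 9.4 and rank 4 is 9.5.
Interpolate: 9.4 + 0.38·(9.5 − 9.4) = 9.4 + 0.38·0.1 = 9.438.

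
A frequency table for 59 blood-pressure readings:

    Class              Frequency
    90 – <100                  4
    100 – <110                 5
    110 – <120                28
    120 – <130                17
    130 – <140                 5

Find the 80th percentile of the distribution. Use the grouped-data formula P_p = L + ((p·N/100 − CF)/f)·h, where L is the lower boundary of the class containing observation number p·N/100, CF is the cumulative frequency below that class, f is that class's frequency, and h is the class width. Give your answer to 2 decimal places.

126.00

N = 59; target position k = 80/100 · 59 = 47.2.
Cumulative frequencies: 4, 9, 37, 54, 59.
Observation 47.2 falls in the class 120 – <130.
L = 120, CF = 37, f = 17, h = 10.
P80 = 120 + ((47.2 − 37)/17)·10 = 120 + 6 = 126.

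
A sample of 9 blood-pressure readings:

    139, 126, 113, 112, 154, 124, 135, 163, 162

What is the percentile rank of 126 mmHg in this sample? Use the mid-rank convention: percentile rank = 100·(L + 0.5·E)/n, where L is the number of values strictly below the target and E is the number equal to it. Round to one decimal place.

Sorted: 112, 113, 124, 126, 135, 139, 154, 162, 163.
Count below 126: L = 3; count equal: E = 1; n = 9.
Percentile rank = 100·(3 + 0.5·1)/9 = 100·3.5/9 = 38.89.

38.9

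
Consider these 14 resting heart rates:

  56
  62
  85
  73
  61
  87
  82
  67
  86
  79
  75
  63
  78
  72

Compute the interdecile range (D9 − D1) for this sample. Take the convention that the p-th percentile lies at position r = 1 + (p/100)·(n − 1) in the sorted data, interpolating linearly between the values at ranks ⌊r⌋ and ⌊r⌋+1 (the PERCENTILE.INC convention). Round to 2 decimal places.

Sorted: 56, 61, 62, 63, 67, 72, 73, 75, 78, 79, 82, 85, 86, 87.
n = 14.
P10: r = 2.3; ranks 2–3 are 61, 62; interpolating gives 61.3.
P90: r = 12.7; ranks 12–13 are 85, 86; interpolating gives 85.7.
Difference: 85.7 − 61.3 = 24.4.

24.40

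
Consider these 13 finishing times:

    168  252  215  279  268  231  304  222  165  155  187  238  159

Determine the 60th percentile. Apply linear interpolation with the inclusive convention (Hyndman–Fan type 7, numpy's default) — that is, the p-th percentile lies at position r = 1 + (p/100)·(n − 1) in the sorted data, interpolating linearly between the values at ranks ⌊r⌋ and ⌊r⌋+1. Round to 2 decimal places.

232.40

Sorted: 155, 159, 165, 168, 187, 215, 222, 231, 238, 252, 268, 279, 304.
n = 13.
r = 1 + (60/100)·(13 − 1) = 1 + 7.2 = 8.2.
Rank 8 is 231 and rank 9 is 238.
Interpolate: 231 + 0.2·(238 − 231) = 231 + 0.2·7 = 232.4.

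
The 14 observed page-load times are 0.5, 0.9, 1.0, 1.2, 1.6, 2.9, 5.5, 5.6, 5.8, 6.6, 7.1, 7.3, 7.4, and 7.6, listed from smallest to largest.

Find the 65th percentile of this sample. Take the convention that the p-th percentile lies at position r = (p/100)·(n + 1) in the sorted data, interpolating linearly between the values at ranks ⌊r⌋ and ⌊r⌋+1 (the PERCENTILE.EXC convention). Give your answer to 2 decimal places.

6.40

n = 14.
r = (65/100)·(14 + 1) = 9.75.
Rank 9 is 5.8 and rank 10 is 6.6.
Interpolate: 5.8 + 0.75·(6.6 − 5.8) = 5.8 + 0.75·0.8 = 6.4.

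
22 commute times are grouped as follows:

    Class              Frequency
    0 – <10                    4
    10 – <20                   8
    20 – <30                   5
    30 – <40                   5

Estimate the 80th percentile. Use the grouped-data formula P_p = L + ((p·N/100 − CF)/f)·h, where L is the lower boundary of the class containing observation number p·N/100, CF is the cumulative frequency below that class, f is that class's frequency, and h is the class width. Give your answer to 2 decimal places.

31.20

N = 22; target position k = 80/100 · 22 = 17.6.
Cumulative frequencies: 4, 12, 17, 22.
Observation 17.6 falls in the class 30 – <40.
L = 30, CF = 17, f = 5, h = 10.
P80 = 30 + ((17.6 − 17)/5)·10 = 30 + 1.2 = 31.2.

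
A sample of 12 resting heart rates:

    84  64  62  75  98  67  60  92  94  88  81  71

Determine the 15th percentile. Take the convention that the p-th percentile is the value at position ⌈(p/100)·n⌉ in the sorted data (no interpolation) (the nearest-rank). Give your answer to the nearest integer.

Sorted: 60, 62, 64, 67, 71, 75, 81, 84, 88, 92, 94, 98.
n = 12.
Position = ⌈15/100 · 12⌉ = ⌈1.8⌉ = 2.
The value at rank 2 is 62.

62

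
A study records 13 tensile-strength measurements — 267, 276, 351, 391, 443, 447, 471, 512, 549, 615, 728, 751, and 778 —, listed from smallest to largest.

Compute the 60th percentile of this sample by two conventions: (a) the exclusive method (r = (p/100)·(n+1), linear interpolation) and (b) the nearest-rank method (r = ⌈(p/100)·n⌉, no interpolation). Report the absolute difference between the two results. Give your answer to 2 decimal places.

n = 13.
(a) r = 8.4; between ranks 8 (512) and 9 (549): 526.8.
(b) the nearest-rank method: rank 8 → 512.
|526.8 − 512| = 14.8.

14.80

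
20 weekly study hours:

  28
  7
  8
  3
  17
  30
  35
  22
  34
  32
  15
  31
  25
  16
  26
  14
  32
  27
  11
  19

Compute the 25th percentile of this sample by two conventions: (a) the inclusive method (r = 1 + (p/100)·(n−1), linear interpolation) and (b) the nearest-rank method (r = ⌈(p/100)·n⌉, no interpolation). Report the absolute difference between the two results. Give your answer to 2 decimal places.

Sorted: 3, 7, 8, 11, 14, 15, 16, 17, 19, 22, 25, 26, 27, 28, 30, 31, 32, 32, 34, 35.
n = 20.
(a) r = 5.75; between ranks 5 (14) and 6 (15): 14.75.
(b) the nearest-rank method: rank 5 → 14.
|14.75 − 14| = 0.75.

0.75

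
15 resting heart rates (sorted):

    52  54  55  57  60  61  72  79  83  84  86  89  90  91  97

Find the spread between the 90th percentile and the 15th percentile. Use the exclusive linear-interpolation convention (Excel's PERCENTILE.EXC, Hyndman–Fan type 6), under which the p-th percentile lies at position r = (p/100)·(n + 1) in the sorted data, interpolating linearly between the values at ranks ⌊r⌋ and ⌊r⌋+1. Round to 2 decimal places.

n = 15.
P15: r = 2.4; ranks 2–3 are 54, 55; interpolating gives 54.4.
P90: r = 14.4; ranks 14–15 are 91, 97; interpolating gives 93.4.
Difference: 93.4 − 54.4 = 39.

39.00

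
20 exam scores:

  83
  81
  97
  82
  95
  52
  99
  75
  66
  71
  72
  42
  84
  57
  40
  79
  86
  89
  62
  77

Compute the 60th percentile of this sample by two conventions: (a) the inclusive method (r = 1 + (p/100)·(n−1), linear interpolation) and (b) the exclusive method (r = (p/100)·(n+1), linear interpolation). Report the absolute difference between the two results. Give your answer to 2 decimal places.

0.20

Sorted: 40, 42, 52, 57, 62, 66, 71, 72, 75, 77, 79, 81, 82, 83, 84, 86, 89, 95, 97, 99.
n = 20.
(a) r = 12.4; between ranks 12 (81) and 13 (82): 81.4.
(b) r = 12.6; between ranks 12 (81) and 13 (82): 81.6.
|81.4 − 81.6| = 0.2.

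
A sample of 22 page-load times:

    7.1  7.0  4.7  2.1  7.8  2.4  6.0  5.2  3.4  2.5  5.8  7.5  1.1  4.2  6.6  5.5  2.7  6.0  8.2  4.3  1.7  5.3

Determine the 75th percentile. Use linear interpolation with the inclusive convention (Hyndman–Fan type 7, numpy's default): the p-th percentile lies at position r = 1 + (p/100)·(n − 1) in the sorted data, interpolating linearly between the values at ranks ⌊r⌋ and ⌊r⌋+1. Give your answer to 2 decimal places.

6.45

Sorted: 1.1, 1.7, 2.1, 2.4, 2.5, 2.7, 3.4, 4.2, 4.3, 4.7, 5.2, 5.3, 5.5, 5.8, 6.0, 6.0, 6.6, 7.0, 7.1, 7.5, 7.8, 8.2.
n = 22.
r = 1 + (75/100)·(22 − 1) = 1 + 15.75 = 16.75.
Rank 16 is 6.0 and rank 17 is 6.6.
Interpolate: 6.0 + 0.75·(6.6 − 6.0) = 6.0 + 0.75·0.6 = 6.45.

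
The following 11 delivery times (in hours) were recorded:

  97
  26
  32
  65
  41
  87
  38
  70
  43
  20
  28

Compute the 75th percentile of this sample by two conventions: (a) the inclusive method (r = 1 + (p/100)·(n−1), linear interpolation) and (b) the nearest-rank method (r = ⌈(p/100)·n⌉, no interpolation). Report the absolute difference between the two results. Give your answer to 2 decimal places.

Sorted: 20, 26, 28, 32, 38, 41, 43, 65, 70, 87, 97.
n = 11.
(a) r = 8.5; between ranks 8 (65) and 9 (70): 67.5.
(b) the nearest-rank method: rank 9 → 70.
|67.5 − 70| = 2.5.

2.50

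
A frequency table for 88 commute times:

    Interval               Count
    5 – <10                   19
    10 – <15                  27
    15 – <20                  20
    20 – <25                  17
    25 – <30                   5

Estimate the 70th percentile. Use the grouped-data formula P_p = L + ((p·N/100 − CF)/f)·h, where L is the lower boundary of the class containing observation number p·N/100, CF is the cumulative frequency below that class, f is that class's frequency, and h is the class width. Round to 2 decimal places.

N = 88; target position k = 70/100 · 88 = 61.6.
Cumulative frequencies: 19, 46, 66, 83, 88.
Observation 61.6 falls in the class 15 – <20.
L = 15, CF = 46, f = 20, h = 5.
P70 = 15 + ((61.6 − 46)/20)·5 = 15 + 3.9 = 18.9.

18.90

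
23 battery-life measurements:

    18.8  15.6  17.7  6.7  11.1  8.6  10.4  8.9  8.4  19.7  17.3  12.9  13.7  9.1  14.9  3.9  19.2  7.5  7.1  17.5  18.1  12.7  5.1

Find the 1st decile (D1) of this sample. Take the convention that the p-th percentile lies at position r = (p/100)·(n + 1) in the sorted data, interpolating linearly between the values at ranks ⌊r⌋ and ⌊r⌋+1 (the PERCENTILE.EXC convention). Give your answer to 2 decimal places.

5.74

Sorted: 3.9, 5.1, 6.7, 7.1, 7.5, 8.4, 8.6, 8.9, 9.1, 10.4, 11.1, 12.7, 12.9, 13.7, 14.9, 15.6, 17.3, 17.5, 17.7, 18.1, 18.8, 19.2, 19.7.
n = 23.
r = (10/100)·(23 + 1) = 2.4.
Rank 2 is 5.1 and rank 3 is 6.7.
Interpolate: 5.1 + 0.4·(6.7 − 5.1) = 5.1 + 0.4·1.6 = 5.74.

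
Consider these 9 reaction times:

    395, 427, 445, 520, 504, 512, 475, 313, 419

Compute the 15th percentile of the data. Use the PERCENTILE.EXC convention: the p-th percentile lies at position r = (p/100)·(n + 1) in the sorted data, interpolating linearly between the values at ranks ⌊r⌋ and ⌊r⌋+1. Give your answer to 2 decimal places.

Sorted: 313, 395, 419, 427, 445, 475, 504, 512, 520.
n = 9.
r = (15/100)·(9 + 1) = 1.5.
Rank 1 is 313 and rank 2 is 395.
Interpolate: 313 + 0.5·(395 − 313) = 313 + 0.5·82 = 354.

354.00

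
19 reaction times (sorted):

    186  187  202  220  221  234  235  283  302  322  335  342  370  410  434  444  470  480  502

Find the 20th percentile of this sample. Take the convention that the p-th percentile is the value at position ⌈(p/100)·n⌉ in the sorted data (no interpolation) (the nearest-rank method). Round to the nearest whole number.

n = 19.
Position = ⌈20/100 · 19⌉ = ⌈3.8⌉ = 4.
The value at rank 4 is 220.

220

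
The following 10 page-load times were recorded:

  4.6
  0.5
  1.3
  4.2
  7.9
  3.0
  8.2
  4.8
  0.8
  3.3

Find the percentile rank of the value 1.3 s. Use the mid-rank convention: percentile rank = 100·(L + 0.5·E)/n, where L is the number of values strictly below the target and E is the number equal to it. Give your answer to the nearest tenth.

25.0

Sorted: 0.5, 0.8, 1.3, 3.0, 3.3, 4.2, 4.6, 4.8, 7.9, 8.2.
Count below 1.3: L = 2; count equal: E = 1; n = 10.
Percentile rank = 100·(2 + 0.5·1)/10 = 100·2.5/10 = 25.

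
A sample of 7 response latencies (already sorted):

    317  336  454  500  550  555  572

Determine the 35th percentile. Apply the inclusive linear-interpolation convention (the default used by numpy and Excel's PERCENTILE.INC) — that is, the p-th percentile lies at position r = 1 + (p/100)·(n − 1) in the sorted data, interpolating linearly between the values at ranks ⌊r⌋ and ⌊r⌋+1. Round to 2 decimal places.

n = 7.
r = 1 + (35/100)·(7 − 1) = 1 + 2.1 = 3.1.
Rank 3 is 454 and rank 4 is 500.
Interpolate: 454 + 0.1·(500 − 454) = 454 + 0.1·46 = 458.6.

458.60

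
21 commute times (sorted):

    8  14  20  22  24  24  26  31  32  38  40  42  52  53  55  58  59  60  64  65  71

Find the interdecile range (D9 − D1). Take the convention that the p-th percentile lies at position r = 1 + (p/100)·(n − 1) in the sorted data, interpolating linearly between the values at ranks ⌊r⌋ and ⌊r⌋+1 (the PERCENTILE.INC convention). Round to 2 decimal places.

44.00

n = 21.
P10: r = 3 (integer) → 20.
P90: r = 19 (integer) → 64.
Difference: 64 − 20 = 44.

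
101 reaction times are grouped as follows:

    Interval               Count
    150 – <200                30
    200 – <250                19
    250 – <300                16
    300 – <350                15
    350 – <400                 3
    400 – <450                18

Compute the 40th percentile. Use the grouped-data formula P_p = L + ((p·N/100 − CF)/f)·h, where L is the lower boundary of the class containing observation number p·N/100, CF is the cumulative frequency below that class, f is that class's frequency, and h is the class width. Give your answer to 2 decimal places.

N = 101; target position k = 40/100 · 101 = 40.4.
Cumulative frequencies: 30, 49, 65, 80, 83, 101.
Observation 40.4 falls in the class 200 – <250.
L = 200, CF = 30, f = 19, h = 50.
P40 = 200 + ((40.4 − 30)/19)·50 = 200 + 27.3684 = 227.368.

227.37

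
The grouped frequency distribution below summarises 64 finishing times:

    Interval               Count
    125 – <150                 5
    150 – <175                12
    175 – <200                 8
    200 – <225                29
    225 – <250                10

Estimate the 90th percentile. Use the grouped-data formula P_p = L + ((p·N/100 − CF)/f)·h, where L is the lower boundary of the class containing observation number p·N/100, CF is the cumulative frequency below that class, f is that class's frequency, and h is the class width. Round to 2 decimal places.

N = 64; target position k = 90/100 · 64 = 57.6.
Cumulative frequencies: 5, 17, 25, 54, 64.
Observation 57.6 falls in the class 225 – <250.
L = 225, CF = 54, f = 10, h = 25.
P90 = 225 + ((57.6 − 54)/10)·25 = 225 + 9 = 234.

234.00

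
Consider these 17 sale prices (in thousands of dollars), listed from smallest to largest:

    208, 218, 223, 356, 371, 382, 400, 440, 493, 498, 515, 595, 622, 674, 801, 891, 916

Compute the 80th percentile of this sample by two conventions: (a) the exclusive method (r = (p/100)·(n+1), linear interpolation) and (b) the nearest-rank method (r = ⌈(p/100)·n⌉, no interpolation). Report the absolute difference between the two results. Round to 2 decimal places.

50.80

n = 17.
(a) r = 14.4; between ranks 14 (674) and 15 (801): 724.8.
(b) the nearest-rank method: rank 14 → 674.
|724.8 − 674| = 50.8.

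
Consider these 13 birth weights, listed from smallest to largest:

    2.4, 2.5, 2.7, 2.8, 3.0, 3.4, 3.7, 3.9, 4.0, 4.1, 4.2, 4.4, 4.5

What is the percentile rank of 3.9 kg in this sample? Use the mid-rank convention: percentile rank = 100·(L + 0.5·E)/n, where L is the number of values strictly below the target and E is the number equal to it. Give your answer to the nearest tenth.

57.7

Count below 3.9: L = 7; count equal: E = 1; n = 13.
Percentile rank = 100·(7 + 0.5·1)/13 = 100·7.5/13 = 57.69.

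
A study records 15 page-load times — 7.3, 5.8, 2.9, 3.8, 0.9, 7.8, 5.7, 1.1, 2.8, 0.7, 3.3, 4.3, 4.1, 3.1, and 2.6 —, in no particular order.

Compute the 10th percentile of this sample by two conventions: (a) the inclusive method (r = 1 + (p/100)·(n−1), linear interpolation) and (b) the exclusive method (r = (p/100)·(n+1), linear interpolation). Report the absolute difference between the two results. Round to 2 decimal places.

Sorted: 0.7, 0.9, 1.1, 2.6, 2.8, 2.9, 3.1, 3.3, 3.8, 4.1, 4.3, 5.7, 5.8, 7.3, 7.8.
n = 15.
(a) r = 2.4; between ranks 2 (0.9) and 3 (1.1): 0.98.
(b) r = 1.6; between ranks 1 (0.7) and 2 (0.9): 0.82.
|0.98 − 0.82| = 0.16.

0.16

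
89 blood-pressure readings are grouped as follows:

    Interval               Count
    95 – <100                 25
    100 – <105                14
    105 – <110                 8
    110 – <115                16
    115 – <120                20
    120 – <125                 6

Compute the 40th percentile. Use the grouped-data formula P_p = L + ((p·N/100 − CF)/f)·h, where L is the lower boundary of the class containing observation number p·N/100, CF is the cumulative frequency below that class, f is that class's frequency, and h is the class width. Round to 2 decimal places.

N = 89; target position k = 40/100 · 89 = 35.6.
Cumulative frequencies: 25, 39, 47, 63, 83, 89.
Observation 35.6 falls in the class 100 – <105.
L = 100, CF = 25, f = 14, h = 5.
P40 = 100 + ((35.6 − 25)/14)·5 = 100 + 3.78571 = 103.786.

103.79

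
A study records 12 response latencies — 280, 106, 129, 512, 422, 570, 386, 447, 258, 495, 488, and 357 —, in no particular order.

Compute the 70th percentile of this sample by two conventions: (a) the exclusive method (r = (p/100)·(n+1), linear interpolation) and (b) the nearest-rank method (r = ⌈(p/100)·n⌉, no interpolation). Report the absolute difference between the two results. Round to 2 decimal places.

Sorted: 106, 129, 258, 280, 357, 386, 422, 447, 488, 495, 512, 570.
n = 12.
(a) r = 9.1; between ranks 9 (488) and 10 (495): 488.7.
(b) the nearest-rank method: rank 9 → 488.
|488.7 − 488| = 0.7.

0.70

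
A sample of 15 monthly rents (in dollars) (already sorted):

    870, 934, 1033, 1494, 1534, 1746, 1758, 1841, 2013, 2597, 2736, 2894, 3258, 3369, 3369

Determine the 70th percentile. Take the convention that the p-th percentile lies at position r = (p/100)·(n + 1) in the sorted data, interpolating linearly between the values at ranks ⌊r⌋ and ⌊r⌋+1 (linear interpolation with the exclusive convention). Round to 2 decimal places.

2767.60

n = 15.
r = (70/100)·(15 + 1) = 11.2.
Rank 11 is 2736 and rank 12 is 2894.
Interpolate: 2736 + 0.2·(2894 − 2736) = 2736 + 0.2·158 = 2767.6.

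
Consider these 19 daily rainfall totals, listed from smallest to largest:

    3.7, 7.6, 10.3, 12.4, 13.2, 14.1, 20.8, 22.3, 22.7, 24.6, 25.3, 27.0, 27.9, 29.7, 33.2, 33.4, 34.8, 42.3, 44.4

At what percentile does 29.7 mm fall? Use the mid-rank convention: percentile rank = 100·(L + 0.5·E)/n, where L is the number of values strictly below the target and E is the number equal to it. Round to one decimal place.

Count below 29.7: L = 13; count equal: E = 1; n = 19.
Percentile rank = 100·(13 + 0.5·1)/19 = 100·13.5/19 = 71.05.

71.1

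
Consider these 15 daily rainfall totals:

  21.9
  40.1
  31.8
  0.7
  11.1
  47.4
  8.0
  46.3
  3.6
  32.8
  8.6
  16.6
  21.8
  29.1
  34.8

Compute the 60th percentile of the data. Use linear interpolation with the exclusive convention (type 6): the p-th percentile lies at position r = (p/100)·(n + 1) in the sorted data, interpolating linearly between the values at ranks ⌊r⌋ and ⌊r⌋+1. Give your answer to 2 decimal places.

30.72

Sorted: 0.7, 3.6, 8.0, 8.6, 11.1, 16.6, 21.8, 21.9, 29.1, 31.8, 32.8, 34.8, 40.1, 46.3, 47.4.
n = 15.
r = (60/100)·(15 + 1) = 9.6.
Rank 9 is 29.1 and rank 10 is 31.8.
Interpolate: 29.1 + 0.6·(31.8 − 29.1) = 29.1 + 0.6·2.7 = 30.72.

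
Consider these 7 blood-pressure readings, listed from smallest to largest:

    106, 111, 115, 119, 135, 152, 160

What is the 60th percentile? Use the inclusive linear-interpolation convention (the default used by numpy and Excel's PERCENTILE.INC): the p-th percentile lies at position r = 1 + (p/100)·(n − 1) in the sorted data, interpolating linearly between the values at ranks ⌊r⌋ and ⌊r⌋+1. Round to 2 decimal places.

128.60

n = 7.
r = 1 + (60/100)·(7 − 1) = 1 + 3.6 = 4.6.
Rank 4 is 119 and rank 5 is 135.
Interpolate: 119 + 0.6·(135 − 119) = 119 + 0.6·16 = 128.6.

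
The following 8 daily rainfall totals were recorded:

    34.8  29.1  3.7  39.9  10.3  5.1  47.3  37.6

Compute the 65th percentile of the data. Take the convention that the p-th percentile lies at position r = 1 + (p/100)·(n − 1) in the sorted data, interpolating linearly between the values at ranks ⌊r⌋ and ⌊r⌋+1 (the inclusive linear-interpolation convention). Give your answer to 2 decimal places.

36.34

Sorted: 3.7, 5.1, 10.3, 29.1, 34.8, 37.6, 39.9, 47.3.
n = 8.
r = 1 + (65/100)·(8 − 1) = 1 + 4.55 = 5.55.
Rank 5 is 34.8 and rank 6 is 37.6.
Interpolate: 34.8 + 0.55·(37.6 − 34.8) = 34.8 + 0.55·2.8 = 36.34.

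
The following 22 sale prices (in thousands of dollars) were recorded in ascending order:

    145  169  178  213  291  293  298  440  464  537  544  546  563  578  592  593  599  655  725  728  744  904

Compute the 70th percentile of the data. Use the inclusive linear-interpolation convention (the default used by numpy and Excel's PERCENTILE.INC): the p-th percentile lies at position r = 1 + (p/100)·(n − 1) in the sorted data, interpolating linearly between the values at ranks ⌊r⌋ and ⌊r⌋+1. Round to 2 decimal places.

n = 22.
r = 1 + (70/100)·(22 − 1) = 1 + 14.7 = 15.7.
Rank 15 is 592 and rank 16 is 593.
Interpolate: 592 + 0.7·(593 − 592) = 592 + 0.7·1 = 592.7.

592.70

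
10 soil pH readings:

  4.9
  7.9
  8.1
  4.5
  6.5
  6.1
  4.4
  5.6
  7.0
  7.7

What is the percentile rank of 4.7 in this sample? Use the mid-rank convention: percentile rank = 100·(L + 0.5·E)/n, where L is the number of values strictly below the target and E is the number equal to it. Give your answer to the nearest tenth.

20.0

Sorted: 4.4, 4.5, 4.9, 5.6, 6.1, 6.5, 7.0, 7.7, 7.9, 8.1.
Count below 4.7: L = 2; count equal: E = 0; n = 10.
Percentile rank = 100·(2 + 0.5·0)/10 = 100·2/10 = 20.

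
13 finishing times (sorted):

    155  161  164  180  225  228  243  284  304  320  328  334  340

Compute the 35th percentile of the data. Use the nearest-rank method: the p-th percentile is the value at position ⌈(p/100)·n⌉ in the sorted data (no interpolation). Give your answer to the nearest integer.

n = 13.
Position = ⌈35/100 · 13⌉ = ⌈4.55⌉ = 5.
The value at rank 5 is 225.

225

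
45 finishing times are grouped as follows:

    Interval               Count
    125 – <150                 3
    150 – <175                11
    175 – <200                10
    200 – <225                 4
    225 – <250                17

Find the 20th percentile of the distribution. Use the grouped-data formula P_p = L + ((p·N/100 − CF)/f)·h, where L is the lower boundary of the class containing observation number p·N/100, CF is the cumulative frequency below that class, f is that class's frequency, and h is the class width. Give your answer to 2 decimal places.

N = 45; target position k = 20/100 · 45 = 9.
Cumulative frequencies: 3, 14, 24, 28, 45.
Observation 9 falls in the class 150 – <175.
L = 150, CF = 3, f = 11, h = 25.
P20 = 150 + ((9 − 3)/11)·25 = 150 + 13.6364 = 163.636.

163.64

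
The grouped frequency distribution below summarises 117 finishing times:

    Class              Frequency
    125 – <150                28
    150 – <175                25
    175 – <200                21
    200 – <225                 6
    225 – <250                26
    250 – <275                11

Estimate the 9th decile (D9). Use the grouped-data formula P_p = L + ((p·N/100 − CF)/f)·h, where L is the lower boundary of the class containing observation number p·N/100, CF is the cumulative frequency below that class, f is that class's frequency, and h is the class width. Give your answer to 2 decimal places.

N = 117; target position k = 90/100 · 117 = 105.3.
Cumulative frequencies: 28, 53, 74, 80, 106, 117.
Observation 105.3 falls in the class 225 – <250.
L = 225, CF = 80, f = 26, h = 25.
P90 = 225 + ((105.3 − 80)/26)·25 = 225 + 24.3269 = 249.327.

249.33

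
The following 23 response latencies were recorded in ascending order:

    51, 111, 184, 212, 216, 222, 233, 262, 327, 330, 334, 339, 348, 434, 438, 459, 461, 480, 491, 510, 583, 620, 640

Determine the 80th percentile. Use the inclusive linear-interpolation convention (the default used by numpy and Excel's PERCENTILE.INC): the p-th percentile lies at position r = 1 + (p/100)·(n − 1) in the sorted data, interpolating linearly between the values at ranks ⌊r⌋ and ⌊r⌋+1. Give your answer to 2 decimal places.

486.60

n = 23.
r = 1 + (80/100)·(23 − 1) = 1 + 17.6 = 18.6.
Rank 18 is 480 and rank 19 is 491.
Interpolate: 480 + 0.6·(491 − 480) = 480 + 0.6·11 = 486.6.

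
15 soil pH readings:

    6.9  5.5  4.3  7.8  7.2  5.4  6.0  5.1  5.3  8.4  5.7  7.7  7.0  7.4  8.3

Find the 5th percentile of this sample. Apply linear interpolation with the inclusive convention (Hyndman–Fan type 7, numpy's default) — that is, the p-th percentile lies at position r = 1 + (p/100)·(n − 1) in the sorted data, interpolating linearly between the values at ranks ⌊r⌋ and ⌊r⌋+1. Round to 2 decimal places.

Sorted: 4.3, 5.1, 5.3, 5.4, 5.5, 5.7, 6.0, 6.9, 7.0, 7.2, 7.4, 7.7, 7.8, 8.3, 8.4.
n = 15.
r = 1 + (5/100)·(15 − 1) = 1 + 0.7 = 1.7.
Rank 1 is 4.3 and rank 2 is 5.1.
Interpolate: 4.3 + 0.7·(5.1 − 4.3) = 4.3 + 0.7·0.8 = 4.86.

4.86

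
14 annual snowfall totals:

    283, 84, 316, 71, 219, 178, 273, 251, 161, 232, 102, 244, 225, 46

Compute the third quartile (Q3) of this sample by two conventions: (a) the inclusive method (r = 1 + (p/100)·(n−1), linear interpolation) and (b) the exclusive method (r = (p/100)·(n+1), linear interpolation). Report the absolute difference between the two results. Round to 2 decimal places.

7.25

Sorted: 46, 71, 84, 102, 161, 178, 219, 225, 232, 244, 251, 273, 283, 316.
n = 14.
(a) r = 10.75; between ranks 10 (244) and 11 (251): 249.25.
(b) r = 11.25; between ranks 11 (251) and 12 (273): 256.5.
|249.25 − 256.5| = 7.25.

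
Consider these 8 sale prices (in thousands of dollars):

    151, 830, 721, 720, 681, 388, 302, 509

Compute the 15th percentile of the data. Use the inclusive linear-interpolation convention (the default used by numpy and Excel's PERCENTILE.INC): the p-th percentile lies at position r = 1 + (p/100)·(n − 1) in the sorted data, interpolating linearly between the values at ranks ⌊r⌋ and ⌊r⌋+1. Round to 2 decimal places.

306.30

Sorted: 151, 302, 388, 509, 681, 720, 721, 830.
n = 8.
r = 1 + (15/100)·(8 − 1) = 1 + 1.05 = 2.05.
Rank 2 is 302 and rank 3 is 388.
Interpolate: 302 + 0.05·(388 − 302) = 302 + 0.05·86 = 306.3.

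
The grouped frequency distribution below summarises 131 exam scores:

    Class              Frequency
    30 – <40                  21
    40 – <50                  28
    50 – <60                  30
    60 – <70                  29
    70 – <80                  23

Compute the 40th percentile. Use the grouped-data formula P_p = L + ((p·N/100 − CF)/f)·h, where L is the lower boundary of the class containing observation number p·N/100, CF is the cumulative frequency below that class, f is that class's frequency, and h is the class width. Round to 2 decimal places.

51.13

N = 131; target position k = 40/100 · 131 = 52.4.
Cumulative frequencies: 21, 49, 79, 108, 131.
Observation 52.4 falls in the class 50 – <60.
L = 50, CF = 49, f = 30, h = 10.
P40 = 50 + ((52.4 − 49)/30)·10 = 50 + 1.13333 = 51.1333.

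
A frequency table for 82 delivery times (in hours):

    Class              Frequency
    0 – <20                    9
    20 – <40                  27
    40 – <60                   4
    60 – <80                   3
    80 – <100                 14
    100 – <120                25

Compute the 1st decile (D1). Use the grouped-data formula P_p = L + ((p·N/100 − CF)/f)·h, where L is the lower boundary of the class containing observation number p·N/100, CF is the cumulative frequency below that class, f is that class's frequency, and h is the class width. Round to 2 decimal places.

N = 82; target position k = 10/100 · 82 = 8.2.
Cumulative frequencies: 9, 36, 40, 43, 57, 82.
Observation 8.2 falls in the class 0 – <20.
L = 0, CF = 0, f = 9, h = 20.
P10 = 0 + ((8.2 − 0)/9)·20 = 0 + 18.2222 = 18.2222.

18.22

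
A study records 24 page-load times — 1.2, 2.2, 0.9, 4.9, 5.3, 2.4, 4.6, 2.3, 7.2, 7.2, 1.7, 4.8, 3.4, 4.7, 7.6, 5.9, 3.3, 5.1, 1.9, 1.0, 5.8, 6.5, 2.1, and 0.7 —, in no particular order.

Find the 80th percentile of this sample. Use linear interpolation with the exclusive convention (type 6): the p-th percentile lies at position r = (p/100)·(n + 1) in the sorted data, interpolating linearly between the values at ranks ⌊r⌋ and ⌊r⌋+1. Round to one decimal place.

Sorted: 0.7, 0.9, 1.0, 1.2, 1.7, 1.9, 2.1, 2.2, 2.3, 2.4, 3.3, 3.4, 4.6, 4.7, 4.8, 4.9, 5.1, 5.3, 5.8, 5.9, 6.5, 7.2, 7.2, 7.6.
n = 24.
r = (80/100)·(24 + 1) = 20.
r is an integer, so P80 is the value at rank 20: 5.9.

5.9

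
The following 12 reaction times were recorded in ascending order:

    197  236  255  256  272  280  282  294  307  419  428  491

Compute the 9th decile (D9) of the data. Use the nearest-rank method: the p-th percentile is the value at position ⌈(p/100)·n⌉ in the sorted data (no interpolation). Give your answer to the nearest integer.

428

n = 12.
Position = ⌈90/100 · 12⌉ = ⌈10.8⌉ = 11.
The value at rank 11 is 428.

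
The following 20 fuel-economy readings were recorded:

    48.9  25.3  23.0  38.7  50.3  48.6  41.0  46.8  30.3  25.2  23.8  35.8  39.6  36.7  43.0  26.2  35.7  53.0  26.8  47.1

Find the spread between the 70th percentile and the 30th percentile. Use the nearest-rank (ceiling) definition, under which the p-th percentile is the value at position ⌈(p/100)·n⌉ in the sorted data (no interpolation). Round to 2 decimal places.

16.20

Sorted: 23.0, 23.8, 25.2, 25.3, 26.2, 26.8, 30.3, 35.7, 35.8, 36.7, 38.7, 39.6, 41.0, 43.0, 46.8, 47.1, 48.6, 48.9, 50.3, 53.0.
n = 20.
P30: rank ⌈30/100·20⌉ = 6 → 26.8.
P70: rank ⌈70/100·20⌉ = 14 → 43.
Difference: 43 − 26.8 = 16.2.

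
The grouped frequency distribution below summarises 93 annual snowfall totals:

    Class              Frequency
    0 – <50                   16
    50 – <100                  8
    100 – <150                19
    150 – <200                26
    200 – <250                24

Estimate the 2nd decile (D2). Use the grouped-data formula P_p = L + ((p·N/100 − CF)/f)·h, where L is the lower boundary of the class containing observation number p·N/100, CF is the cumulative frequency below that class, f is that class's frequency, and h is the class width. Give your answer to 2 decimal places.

N = 93; target position k = 20/100 · 93 = 18.6.
Cumulative frequencies: 16, 24, 43, 69, 93.
Observation 18.6 falls in the class 50 – <100.
L = 50, CF = 16, f = 8, h = 50.
P20 = 50 + ((18.6 − 16)/8)·50 = 50 + 16.25 = 66.25.

66.25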